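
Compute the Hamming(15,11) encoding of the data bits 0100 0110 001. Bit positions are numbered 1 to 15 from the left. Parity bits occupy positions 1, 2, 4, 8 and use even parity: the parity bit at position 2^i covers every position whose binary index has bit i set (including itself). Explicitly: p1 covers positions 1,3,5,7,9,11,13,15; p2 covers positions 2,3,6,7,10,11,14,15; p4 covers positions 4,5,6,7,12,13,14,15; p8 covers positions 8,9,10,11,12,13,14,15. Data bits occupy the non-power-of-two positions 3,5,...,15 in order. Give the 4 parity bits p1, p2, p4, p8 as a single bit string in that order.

Place data bits at non-power-of-two positions: b3=0, b5=1, b6=0, b7=0, b9=0, b10=1, b11=1, b12=0, b13=0, b14=0, b15=1.
p1 = XOR of data positions {3,5,7,9,11,13,15} = 0⊕1⊕0⊕0⊕1⊕0⊕1 = 1
p2 = XOR of data positions {3,6,7,10,11,14,15} = 0⊕0⊕0⊕1⊕1⊕0⊕1 = 1
p4 = XOR of data positions {5,6,7,12,13,14,15} = 1⊕0⊕0⊕0⊕0⊕0⊕1 = 0
p8 = XOR of data positions {9,10,11,12,13,14,15} = 0⊕1⊕1⊕0⊕0⊕0⊕1 = 1
Parity bits p1,p2,p4,p8 = 1101

1101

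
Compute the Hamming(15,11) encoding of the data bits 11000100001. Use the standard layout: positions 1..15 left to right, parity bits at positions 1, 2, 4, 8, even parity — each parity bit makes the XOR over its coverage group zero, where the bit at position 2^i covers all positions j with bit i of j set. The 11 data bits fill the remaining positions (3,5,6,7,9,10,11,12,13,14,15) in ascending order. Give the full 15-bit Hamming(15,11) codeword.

Place data bits at non-power-of-two positions: b3=1, b5=1, b6=0, b7=0, b9=0, b10=1, b11=0, b12=0, b13=0, b14=0, b15=1.
p1 = XOR of data positions {3,5,7,9,11,13,15} = 1⊕1⊕0⊕0⊕0⊕0⊕1 = 1
p2 = XOR of data positions {3,6,7,10,11,14,15} = 1⊕0⊕0⊕1⊕0⊕0⊕1 = 1
p4 = XOR of data positions {5,6,7,12,13,14,15} = 1⊕0⊕0⊕0⊕0⊕0⊕1 = 0
p8 = XOR of data positions {9,10,11,12,13,14,15} = 0⊕1⊕0⊕0⊕0⊕0⊕1 = 0
Codeword b1..b15 = 111010000100001

111010000100001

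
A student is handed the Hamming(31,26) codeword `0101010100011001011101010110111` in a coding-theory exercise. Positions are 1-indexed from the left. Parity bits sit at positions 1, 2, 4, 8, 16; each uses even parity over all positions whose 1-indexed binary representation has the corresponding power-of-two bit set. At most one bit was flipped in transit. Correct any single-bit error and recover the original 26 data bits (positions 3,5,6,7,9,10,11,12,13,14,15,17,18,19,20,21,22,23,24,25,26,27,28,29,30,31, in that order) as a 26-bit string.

00100001100011101010110110

s1: b1⊕b3⊕b5⊕b7⊕b9⊕b11⊕b13⊕b15⊕b17⊕b19⊕b21⊕b23⊕b25⊕b27⊕b29⊕b31 = 0⊕0⊕0⊕0⊕0⊕0⊕1⊕0⊕0⊕1⊕0⊕0⊕0⊕1⊕1⊕1 = 1
s2: b2⊕b3⊕b6⊕b7⊕b10⊕b11⊕b14⊕b15⊕b18⊕b19⊕b22⊕b23⊕b26⊕b27⊕b30⊕b31 = 1⊕0⊕1⊕0⊕0⊕0⊕0⊕0⊕1⊕1⊕1⊕0⊕1⊕1⊕1⊕1 = 1
s4: b4⊕b5⊕b6⊕b7⊕b12⊕b13⊕b14⊕b15⊕b20⊕b21⊕b22⊕b23⊕b28⊕b29⊕b30⊕b31 = 1⊕0⊕1⊕0⊕1⊕1⊕0⊕0⊕1⊕0⊕1⊕0⊕0⊕1⊕1⊕1 = 1
s8: b8⊕b9⊕b10⊕b11⊕b12⊕b13⊕b14⊕b15⊕b24⊕b25⊕b26⊕b27⊕b28⊕b29⊕b30⊕b31 = 1⊕0⊕0⊕0⊕1⊕1⊕0⊕0⊕1⊕0⊕1⊕1⊕0⊕1⊕1⊕1 = 1
s16: b16⊕b17⊕b18⊕b19⊕b20⊕b21⊕b22⊕b23⊕b24⊕b25⊕b26⊕b27⊕b28⊕b29⊕b30⊕b31 = 1⊕0⊕1⊕1⊕1⊕0⊕1⊕0⊕1⊕0⊕1⊕1⊕0⊕1⊕1⊕1 = 1
Syndrome (s16...s1) = 11111 → position 31.
Flip bit 31: corrected codeword = 0101010100011001011101010110110
Data bits at positions 3,5,6,7,9,10,11,12,13,14,15,17,18,19,20,21,22,23,24,25,26,27,28,29,30,31: 00100001100011101010110110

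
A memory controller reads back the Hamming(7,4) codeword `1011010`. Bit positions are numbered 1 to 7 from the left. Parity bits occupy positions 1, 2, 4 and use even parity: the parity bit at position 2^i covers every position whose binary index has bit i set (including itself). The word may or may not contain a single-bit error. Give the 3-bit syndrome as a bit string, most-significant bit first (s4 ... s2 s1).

000

s1: b1⊕b3⊕b5⊕b7 = 1⊕1⊕0⊕0 = 0
s2: b2⊕b3⊕b6⊕b7 = 0⊕1⊕1⊕0 = 0
s4: b4⊕b5⊕b6⊕b7 = 1⊕0⊕1⊕0 = 0
Syndrome (s4...s1) = 000 → position 0 (no error).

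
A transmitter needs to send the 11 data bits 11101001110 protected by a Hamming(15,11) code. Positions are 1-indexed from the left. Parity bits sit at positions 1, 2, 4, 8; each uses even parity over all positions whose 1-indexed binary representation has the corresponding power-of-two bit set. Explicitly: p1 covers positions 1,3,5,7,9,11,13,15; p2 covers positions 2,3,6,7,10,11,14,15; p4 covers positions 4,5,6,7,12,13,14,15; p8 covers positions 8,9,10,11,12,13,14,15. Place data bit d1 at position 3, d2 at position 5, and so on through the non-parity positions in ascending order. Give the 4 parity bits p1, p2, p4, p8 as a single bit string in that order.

0110

Place data bits at non-power-of-two positions: b3=1, b5=1, b6=1, b7=0, b9=1, b10=0, b11=0, b12=1, b13=1, b14=1, b15=0.
p1 = XOR of data positions {3,5,7,9,11,13,15} = 1⊕1⊕0⊕1⊕0⊕1⊕0 = 0
p2 = XOR of data positions {3,6,7,10,11,14,15} = 1⊕1⊕0⊕0⊕0⊕1⊕0 = 1
p4 = XOR of data positions {5,6,7,12,13,14,15} = 1⊕1⊕0⊕1⊕1⊕1⊕0 = 1
p8 = XOR of data positions {9,10,11,12,13,14,15} = 1⊕0⊕0⊕1⊕1⊕1⊕0 = 0
Parity bits p1,p2,p4,p8 = 0110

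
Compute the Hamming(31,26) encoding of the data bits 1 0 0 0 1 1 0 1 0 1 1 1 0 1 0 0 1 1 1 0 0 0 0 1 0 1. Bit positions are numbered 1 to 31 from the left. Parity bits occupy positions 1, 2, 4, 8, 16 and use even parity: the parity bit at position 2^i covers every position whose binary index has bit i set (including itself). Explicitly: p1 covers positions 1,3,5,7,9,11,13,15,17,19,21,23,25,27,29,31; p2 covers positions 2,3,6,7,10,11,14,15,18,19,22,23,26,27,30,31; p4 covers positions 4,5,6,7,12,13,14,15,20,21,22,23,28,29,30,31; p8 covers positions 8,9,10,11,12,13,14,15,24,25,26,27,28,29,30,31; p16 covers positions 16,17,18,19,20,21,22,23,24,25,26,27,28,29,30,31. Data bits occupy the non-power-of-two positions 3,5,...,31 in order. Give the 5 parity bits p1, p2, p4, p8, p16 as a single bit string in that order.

00101

Place data bits at non-power-of-two positions: b3=1, b5=0, b6=0, b7=0, b9=1, b10=1, b11=0, b12=1, b13=0, b14=1, b15=1, b17=1, b18=0, b19=1, b20=0, b21=0, b22=1, b23=1, b24=1, b25=0, b26=0, b27=0, b28=0, b29=1, b30=0, b31=1.
p1 = XOR of data positions {3,5,7,9,11,13,15,17,19,21,23,25,27,29,31} = 1⊕0⊕0⊕1⊕0⊕0⊕1⊕1⊕1⊕0⊕1⊕0⊕0⊕1⊕1 = 0
p2 = XOR of data positions {3,6,7,10,11,14,15,18,19,22,23,26,27,30,31} = 1⊕0⊕0⊕1⊕0⊕1⊕1⊕0⊕1⊕1⊕1⊕0⊕0⊕0⊕1 = 0
p4 = XOR of data positions {5,6,7,12,13,14,15,20,21,22,23,28,29,30,31} = 0⊕0⊕0⊕1⊕0⊕1⊕1⊕0⊕0⊕1⊕1⊕0⊕1⊕0⊕1 = 1
p8 = XOR of data positions {9,10,11,12,13,14,15,24,25,26,27,28,29,30,31} = 1⊕1⊕0⊕1⊕0⊕1⊕1⊕1⊕0⊕0⊕0⊕0⊕1⊕0⊕1 = 0
p16 = XOR of data positions {17,18,19,20,21,22,23,24,25,26,27,28,29,30,31} = 1⊕0⊕1⊕0⊕0⊕1⊕1⊕1⊕0⊕0⊕0⊕0⊕1⊕0⊕1 = 1
Parity bits p1,p2,p4,p8,p16 = 00101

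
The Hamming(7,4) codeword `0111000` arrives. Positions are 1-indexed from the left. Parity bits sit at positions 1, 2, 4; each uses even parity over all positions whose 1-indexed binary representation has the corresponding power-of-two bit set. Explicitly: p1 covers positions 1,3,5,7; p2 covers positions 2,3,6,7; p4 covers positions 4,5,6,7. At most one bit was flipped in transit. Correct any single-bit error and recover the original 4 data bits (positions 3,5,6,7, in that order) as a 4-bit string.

s1: b1⊕b3⊕b5⊕b7 = 0⊕1⊕0⊕0 = 1
s2: b2⊕b3⊕b6⊕b7 = 1⊕1⊕0⊕0 = 0
s4: b4⊕b5⊕b6⊕b7 = 1⊕0⊕0⊕0 = 1
Syndrome (s4...s1) = 101 → position 5.
Flip bit 5: corrected codeword = 0111100
Data bits at positions 3,5,6,7: 1100

1100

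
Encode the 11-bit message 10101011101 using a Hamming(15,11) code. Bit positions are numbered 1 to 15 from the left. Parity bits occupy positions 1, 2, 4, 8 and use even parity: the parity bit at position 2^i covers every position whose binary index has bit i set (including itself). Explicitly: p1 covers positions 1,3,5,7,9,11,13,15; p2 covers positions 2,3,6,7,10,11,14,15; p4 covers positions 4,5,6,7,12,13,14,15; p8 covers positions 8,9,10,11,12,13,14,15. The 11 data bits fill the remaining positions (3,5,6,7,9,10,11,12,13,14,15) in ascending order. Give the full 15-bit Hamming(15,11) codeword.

Place data bits at non-power-of-two positions: b3=1, b5=0, b6=1, b7=0, b9=1, b10=0, b11=1, b12=1, b13=1, b14=0, b15=1.
p1 = XOR of data positions {3,5,7,9,11,13,15} = 1⊕0⊕0⊕1⊕1⊕1⊕1 = 1
p2 = XOR of data positions {3,6,7,10,11,14,15} = 1⊕1⊕0⊕0⊕1⊕0⊕1 = 0
p4 = XOR of data positions {5,6,7,12,13,14,15} = 0⊕1⊕0⊕1⊕1⊕0⊕1 = 0
p8 = XOR of data positions {9,10,11,12,13,14,15} = 1⊕0⊕1⊕1⊕1⊕0⊕1 = 1
Codeword b1..b15 = 101001011011101

101001011011101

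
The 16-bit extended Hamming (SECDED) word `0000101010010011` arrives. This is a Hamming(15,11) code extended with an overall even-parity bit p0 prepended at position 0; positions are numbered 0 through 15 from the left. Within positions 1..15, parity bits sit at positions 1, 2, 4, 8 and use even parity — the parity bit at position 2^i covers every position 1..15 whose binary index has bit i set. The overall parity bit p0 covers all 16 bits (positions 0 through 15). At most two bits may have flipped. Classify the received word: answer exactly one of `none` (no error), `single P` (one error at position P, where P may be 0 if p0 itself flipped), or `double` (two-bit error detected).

s1: b1⊕b3⊕b5⊕b7⊕b9⊕b11⊕b13⊕b15 = 0⊕0⊕0⊕0⊕0⊕1⊕0⊕1 = 0
s2: b2⊕b3⊕b6⊕b7⊕b10⊕b11⊕b14⊕b15 = 0⊕0⊕1⊕0⊕0⊕1⊕1⊕1 = 0
s4: b4⊕b5⊕b6⊕b7⊕b12⊕b13⊕b14⊕b15 = 1⊕0⊕1⊕0⊕0⊕0⊕1⊕1 = 0
s8: b8⊕b9⊕b10⊕b11⊕b12⊕b13⊕b14⊕b15 = 1⊕0⊕0⊕1⊕0⊕0⊕1⊕1 = 0
Syndrome (s8...s1) = 0000 → position 0 (no error).
Overall parity (XOR of all 16 bits, including p0): 0⊕0⊕0⊕0⊕1⊕0⊕1⊕0⊕1⊕0⊕0⊕1⊕0⊕0⊕1⊕1 = 0
Overall=0, syndrome position=0 → no error.

none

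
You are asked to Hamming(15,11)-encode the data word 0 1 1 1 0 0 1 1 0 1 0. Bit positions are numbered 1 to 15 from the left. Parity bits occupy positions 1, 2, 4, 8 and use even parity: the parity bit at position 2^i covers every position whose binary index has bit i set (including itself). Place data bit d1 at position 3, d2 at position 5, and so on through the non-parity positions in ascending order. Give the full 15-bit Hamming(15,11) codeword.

Place data bits at non-power-of-two positions: b3=0, b5=1, b6=1, b7=1, b9=0, b10=0, b11=1, b12=1, b13=0, b14=1, b15=0.
p1 = XOR of data positions {3,5,7,9,11,13,15} = 0⊕1⊕1⊕0⊕1⊕0⊕0 = 1
p2 = XOR of data positions {3,6,7,10,11,14,15} = 0⊕1⊕1⊕0⊕1⊕1⊕0 = 0
p4 = XOR of data positions {5,6,7,12,13,14,15} = 1⊕1⊕1⊕1⊕0⊕1⊕0 = 1
p8 = XOR of data positions {9,10,11,12,13,14,15} = 0⊕0⊕1⊕1⊕0⊕1⊕0 = 1
Codeword b1..b15 = 100111110011010

100111110011010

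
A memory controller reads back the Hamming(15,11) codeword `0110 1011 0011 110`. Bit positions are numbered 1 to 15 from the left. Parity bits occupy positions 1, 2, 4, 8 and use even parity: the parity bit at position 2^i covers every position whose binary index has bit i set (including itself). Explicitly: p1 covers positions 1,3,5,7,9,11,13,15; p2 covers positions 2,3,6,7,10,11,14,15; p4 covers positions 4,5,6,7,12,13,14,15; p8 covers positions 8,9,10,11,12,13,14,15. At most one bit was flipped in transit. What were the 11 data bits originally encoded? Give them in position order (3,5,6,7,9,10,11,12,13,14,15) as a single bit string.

s1: b1⊕b3⊕b5⊕b7⊕b9⊕b11⊕b13⊕b15 = 0⊕1⊕1⊕1⊕0⊕1⊕1⊕0 = 1
s2: b2⊕b3⊕b6⊕b7⊕b10⊕b11⊕b14⊕b15 = 1⊕1⊕0⊕1⊕0⊕1⊕1⊕0 = 1
s4: b4⊕b5⊕b6⊕b7⊕b12⊕b13⊕b14⊕b15 = 0⊕1⊕0⊕1⊕1⊕1⊕1⊕0 = 1
s8: b8⊕b9⊕b10⊕b11⊕b12⊕b13⊕b14⊕b15 = 1⊕0⊕0⊕1⊕1⊕1⊕1⊕0 = 1
Syndrome (s8...s1) = 1111 → position 15.
Flip bit 15: corrected codeword = 011010110011111
Data bits at positions 3,5,6,7,9,10,11,12,13,14,15: 11010011111

11010011111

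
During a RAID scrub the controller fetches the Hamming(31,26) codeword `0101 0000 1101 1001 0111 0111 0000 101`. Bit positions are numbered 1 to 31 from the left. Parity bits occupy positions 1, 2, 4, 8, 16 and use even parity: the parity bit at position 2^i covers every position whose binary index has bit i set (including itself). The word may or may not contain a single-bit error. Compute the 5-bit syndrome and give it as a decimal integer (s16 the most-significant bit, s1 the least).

26

s1: b1⊕b3⊕b5⊕b7⊕b9⊕b11⊕b13⊕b15⊕b17⊕b19⊕b21⊕b23⊕b25⊕b27⊕b29⊕b31 = 0⊕0⊕0⊕0⊕1⊕0⊕1⊕0⊕0⊕1⊕0⊕1⊕0⊕0⊕1⊕1 = 0
s2: b2⊕b3⊕b6⊕b7⊕b10⊕b11⊕b14⊕b15⊕b18⊕b19⊕b22⊕b23⊕b26⊕b27⊕b30⊕b31 = 1⊕0⊕0⊕0⊕1⊕0⊕0⊕0⊕1⊕1⊕1⊕1⊕0⊕0⊕0⊕1 = 1
s4: b4⊕b5⊕b6⊕b7⊕b12⊕b13⊕b14⊕b15⊕b20⊕b21⊕b22⊕b23⊕b28⊕b29⊕b30⊕b31 = 1⊕0⊕0⊕0⊕1⊕1⊕0⊕0⊕1⊕0⊕1⊕1⊕0⊕1⊕0⊕1 = 0
s8: b8⊕b9⊕b10⊕b11⊕b12⊕b13⊕b14⊕b15⊕b24⊕b25⊕b26⊕b27⊕b28⊕b29⊕b30⊕b31 = 0⊕1⊕1⊕0⊕1⊕1⊕0⊕0⊕1⊕0⊕0⊕0⊕0⊕1⊕0⊕1 = 1
s16: b16⊕b17⊕b18⊕b19⊕b20⊕b21⊕b22⊕b23⊕b24⊕b25⊕b26⊕b27⊕b28⊕b29⊕b30⊕b31 = 1⊕0⊕1⊕1⊕1⊕0⊕1⊕1⊕1⊕0⊕0⊕0⊕0⊕1⊕0⊕1 = 1
Syndrome (s16...s1) = 11010 → position 26.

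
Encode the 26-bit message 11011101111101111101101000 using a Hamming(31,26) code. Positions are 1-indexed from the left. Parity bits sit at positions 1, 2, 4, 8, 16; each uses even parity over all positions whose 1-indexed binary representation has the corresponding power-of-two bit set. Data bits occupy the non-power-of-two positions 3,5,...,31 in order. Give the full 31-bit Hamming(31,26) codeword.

1111101111011111101111101101000

Place data bits at non-power-of-two positions: b3=1, b5=1, b6=0, b7=1, b9=1, b10=1, b11=0, b12=1, b13=1, b14=1, b15=1, b17=1, b18=0, b19=1, b20=1, b21=1, b22=1, b23=1, b24=0, b25=1, b26=1, b27=0, b28=1, b29=0, b30=0, b31=0.
p1 = XOR of data positions {3,5,7,9,11,13,15,17,19,21,23,25,27,29,31} = 1⊕1⊕1⊕1⊕0⊕1⊕1⊕1⊕1⊕1⊕1⊕1⊕0⊕0⊕0 = 1
p2 = XOR of data positions {3,6,7,10,11,14,15,18,19,22,23,26,27,30,31} = 1⊕0⊕1⊕1⊕0⊕1⊕1⊕0⊕1⊕1⊕1⊕1⊕0⊕0⊕0 = 1
p4 = XOR of data positions {5,6,7,12,13,14,15,20,21,22,23,28,29,30,31} = 1⊕0⊕1⊕1⊕1⊕1⊕1⊕1⊕1⊕1⊕1⊕1⊕0⊕0⊕0 = 1
p8 = XOR of data positions {9,10,11,12,13,14,15,24,25,26,27,28,29,30,31} = 1⊕1⊕0⊕1⊕1⊕1⊕1⊕0⊕1⊕1⊕0⊕1⊕0⊕0⊕0 = 1
p16 = XOR of data positions {17,18,19,20,21,22,23,24,25,26,27,28,29,30,31} = 1⊕0⊕1⊕1⊕1⊕1⊕1⊕0⊕1⊕1⊕0⊕1⊕0⊕0⊕0 = 1
Codeword b1..b31 = 1111101111011111101111101101000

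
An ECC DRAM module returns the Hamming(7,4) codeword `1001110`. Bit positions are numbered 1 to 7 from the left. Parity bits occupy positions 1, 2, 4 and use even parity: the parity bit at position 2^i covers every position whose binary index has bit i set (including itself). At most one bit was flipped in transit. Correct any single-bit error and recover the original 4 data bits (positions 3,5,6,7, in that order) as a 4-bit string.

0100

s1: b1⊕b3⊕b5⊕b7 = 1⊕0⊕1⊕0 = 0
s2: b2⊕b3⊕b6⊕b7 = 0⊕0⊕1⊕0 = 1
s4: b4⊕b5⊕b6⊕b7 = 1⊕1⊕1⊕0 = 1
Syndrome (s4...s1) = 110 → position 6.
Flip bit 6: corrected codeword = 1001100
Data bits at positions 3,5,6,7: 0100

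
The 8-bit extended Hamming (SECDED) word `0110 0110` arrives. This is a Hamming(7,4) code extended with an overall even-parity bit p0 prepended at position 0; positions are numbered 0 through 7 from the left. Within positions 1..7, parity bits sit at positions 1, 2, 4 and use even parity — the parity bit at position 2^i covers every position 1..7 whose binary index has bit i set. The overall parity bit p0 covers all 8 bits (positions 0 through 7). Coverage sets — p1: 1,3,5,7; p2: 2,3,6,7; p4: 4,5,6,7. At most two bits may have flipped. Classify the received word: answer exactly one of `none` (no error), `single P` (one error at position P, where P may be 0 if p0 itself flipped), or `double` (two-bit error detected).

s1: b1⊕b3⊕b5⊕b7 = 1⊕0⊕1⊕0 = 0
s2: b2⊕b3⊕b6⊕b7 = 1⊕0⊕1⊕0 = 0
s4: b4⊕b5⊕b6⊕b7 = 0⊕1⊕1⊕0 = 0
Syndrome (s4...s1) = 000 → position 0 (no error).
Overall parity (XOR of all 8 bits, including p0): 0⊕1⊕1⊕0⊕0⊕1⊕1⊕0 = 0
Overall=0, syndrome position=0 → no error.

none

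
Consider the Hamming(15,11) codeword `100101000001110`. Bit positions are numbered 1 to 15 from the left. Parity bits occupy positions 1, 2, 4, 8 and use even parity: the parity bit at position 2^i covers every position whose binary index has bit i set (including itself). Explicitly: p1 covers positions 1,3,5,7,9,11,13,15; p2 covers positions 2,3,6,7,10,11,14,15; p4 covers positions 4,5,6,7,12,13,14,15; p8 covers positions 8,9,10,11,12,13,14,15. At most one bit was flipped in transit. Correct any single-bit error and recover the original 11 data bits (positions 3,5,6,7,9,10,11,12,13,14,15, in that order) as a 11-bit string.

00100000110

s1: b1⊕b3⊕b5⊕b7⊕b9⊕b11⊕b13⊕b15 = 1⊕0⊕0⊕0⊕0⊕0⊕1⊕0 = 0
s2: b2⊕b3⊕b6⊕b7⊕b10⊕b11⊕b14⊕b15 = 0⊕0⊕1⊕0⊕0⊕0⊕1⊕0 = 0
s4: b4⊕b5⊕b6⊕b7⊕b12⊕b13⊕b14⊕b15 = 1⊕0⊕1⊕0⊕1⊕1⊕1⊕0 = 1
s8: b8⊕b9⊕b10⊕b11⊕b12⊕b13⊕b14⊕b15 = 0⊕0⊕0⊕0⊕1⊕1⊕1⊕0 = 1
Syndrome (s8...s1) = 1100 → position 12.
Flip bit 12: corrected codeword = 100101000000110
Data bits at positions 3,5,6,7,9,10,11,12,13,14,15: 00100000110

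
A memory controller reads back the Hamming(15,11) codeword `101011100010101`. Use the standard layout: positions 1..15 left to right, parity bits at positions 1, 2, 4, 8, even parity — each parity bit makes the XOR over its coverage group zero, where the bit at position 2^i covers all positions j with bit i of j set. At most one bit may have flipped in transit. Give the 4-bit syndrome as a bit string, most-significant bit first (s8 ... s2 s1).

1111

s1: b1⊕b3⊕b5⊕b7⊕b9⊕b11⊕b13⊕b15 = 1⊕1⊕1⊕1⊕0⊕1⊕1⊕1 = 1
s2: b2⊕b3⊕b6⊕b7⊕b10⊕b11⊕b14⊕b15 = 0⊕1⊕1⊕1⊕0⊕1⊕0⊕1 = 1
s4: b4⊕b5⊕b6⊕b7⊕b12⊕b13⊕b14⊕b15 = 0⊕1⊕1⊕1⊕0⊕1⊕0⊕1 = 1
s8: b8⊕b9⊕b10⊕b11⊕b12⊕b13⊕b14⊕b15 = 0⊕0⊕0⊕1⊕0⊕1⊕0⊕1 = 1
Syndrome (s8...s1) = 1111 → position 15.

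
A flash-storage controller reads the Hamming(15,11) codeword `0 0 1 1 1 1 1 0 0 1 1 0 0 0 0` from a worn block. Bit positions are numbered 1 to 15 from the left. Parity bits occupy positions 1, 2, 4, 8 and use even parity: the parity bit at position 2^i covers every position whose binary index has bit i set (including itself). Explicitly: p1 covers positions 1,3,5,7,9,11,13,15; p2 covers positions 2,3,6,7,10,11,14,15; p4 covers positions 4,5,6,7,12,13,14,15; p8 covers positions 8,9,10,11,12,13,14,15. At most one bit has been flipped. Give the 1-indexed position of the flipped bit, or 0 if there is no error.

2

s1: b1⊕b3⊕b5⊕b7⊕b9⊕b11⊕b13⊕b15 = 0⊕1⊕1⊕1⊕0⊕1⊕0⊕0 = 0
s2: b2⊕b3⊕b6⊕b7⊕b10⊕b11⊕b14⊕b15 = 0⊕1⊕1⊕1⊕1⊕1⊕0⊕0 = 1
s4: b4⊕b5⊕b6⊕b7⊕b12⊕b13⊕b14⊕b15 = 1⊕1⊕1⊕1⊕0⊕0⊕0⊕0 = 0
s8: b8⊕b9⊕b10⊕b11⊕b12⊕b13⊕b14⊕b15 = 0⊕0⊕1⊕1⊕0⊕0⊕0⊕0 = 0
Syndrome (s8...s1) = 0010 → position 2.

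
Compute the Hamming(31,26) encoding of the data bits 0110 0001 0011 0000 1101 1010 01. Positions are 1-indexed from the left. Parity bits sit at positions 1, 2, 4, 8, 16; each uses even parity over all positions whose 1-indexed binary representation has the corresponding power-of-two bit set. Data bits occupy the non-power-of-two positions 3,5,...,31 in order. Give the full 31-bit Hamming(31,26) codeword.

Place data bits at non-power-of-two positions: b3=0, b5=1, b6=1, b7=0, b9=0, b10=0, b11=0, b12=1, b13=0, b14=0, b15=1, b17=1, b18=0, b19=0, b20=0, b21=0, b22=1, b23=1, b24=0, b25=1, b26=1, b27=0, b28=1, b29=0, b30=0, b31=1.
p1 = XOR of data positions {3,5,7,9,11,13,15,17,19,21,23,25,27,29,31} = 0⊕1⊕0⊕0⊕0⊕0⊕1⊕1⊕0⊕0⊕1⊕1⊕0⊕0⊕1 = 0
p2 = XOR of data positions {3,6,7,10,11,14,15,18,19,22,23,26,27,30,31} = 0⊕1⊕0⊕0⊕0⊕0⊕1⊕0⊕0⊕1⊕1⊕1⊕0⊕0⊕1 = 0
p4 = XOR of data positions {5,6,7,12,13,14,15,20,21,22,23,28,29,30,31} = 1⊕1⊕0⊕1⊕0⊕0⊕1⊕0⊕0⊕1⊕1⊕1⊕0⊕0⊕1 = 0
p8 = XOR of data positions {9,10,11,12,13,14,15,24,25,26,27,28,29,30,31} = 0⊕0⊕0⊕1⊕0⊕0⊕1⊕0⊕1⊕1⊕0⊕1⊕0⊕0⊕1 = 0
p16 = XOR of data positions {17,18,19,20,21,22,23,24,25,26,27,28,29,30,31} = 1⊕0⊕0⊕0⊕0⊕1⊕1⊕0⊕1⊕1⊕0⊕1⊕0⊕0⊕1 = 1
Codeword b1..b31 = 0000110000010011100001101101001

0000110000010011100001101101001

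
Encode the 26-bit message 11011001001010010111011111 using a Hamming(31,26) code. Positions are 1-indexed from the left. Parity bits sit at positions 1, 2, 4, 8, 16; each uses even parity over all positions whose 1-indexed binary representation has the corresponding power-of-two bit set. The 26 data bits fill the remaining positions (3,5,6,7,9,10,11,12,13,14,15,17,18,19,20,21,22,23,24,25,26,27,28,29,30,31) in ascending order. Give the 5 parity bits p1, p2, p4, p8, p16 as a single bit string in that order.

10000

Place data bits at non-power-of-two positions: b3=1, b5=1, b6=0, b7=1, b9=1, b10=0, b11=0, b12=1, b13=0, b14=0, b15=1, b17=0, b18=1, b19=0, b20=0, b21=1, b22=0, b23=1, b24=1, b25=1, b26=0, b27=1, b28=1, b29=1, b30=1, b31=1.
p1 = XOR of data positions {3,5,7,9,11,13,15,17,19,21,23,25,27,29,31} = 1⊕1⊕1⊕1⊕0⊕0⊕1⊕0⊕0⊕1⊕1⊕1⊕1⊕1⊕1 = 1
p2 = XOR of data positions {3,6,7,10,11,14,15,18,19,22,23,26,27,30,31} = 1⊕0⊕1⊕0⊕0⊕0⊕1⊕1⊕0⊕0⊕1⊕0⊕1⊕1⊕1 = 0
p4 = XOR of data positions {5,6,7,12,13,14,15,20,21,22,23,28,29,30,31} = 1⊕0⊕1⊕1⊕0⊕0⊕1⊕0⊕1⊕0⊕1⊕1⊕1⊕1⊕1 = 0
p8 = XOR of data positions {9,10,11,12,13,14,15,24,25,26,27,28,29,30,31} = 1⊕0⊕0⊕1⊕0⊕0⊕1⊕1⊕1⊕0⊕1⊕1⊕1⊕1⊕1 = 0
p16 = XOR of data positions {17,18,19,20,21,22,23,24,25,26,27,28,29,30,31} = 0⊕1⊕0⊕0⊕1⊕0⊕1⊕1⊕1⊕0⊕1⊕1⊕1⊕1⊕1 = 0
Parity bits p1,p2,p4,p8,p16 = 10000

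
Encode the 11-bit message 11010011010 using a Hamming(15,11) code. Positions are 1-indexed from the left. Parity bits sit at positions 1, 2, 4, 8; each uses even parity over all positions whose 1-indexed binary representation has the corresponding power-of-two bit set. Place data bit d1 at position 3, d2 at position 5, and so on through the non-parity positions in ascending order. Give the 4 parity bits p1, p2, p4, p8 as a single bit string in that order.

Place data bits at non-power-of-two positions: b3=1, b5=1, b6=0, b7=1, b9=0, b10=0, b11=1, b12=1, b13=0, b14=1, b15=0.
p1 = XOR of data positions {3,5,7,9,11,13,15} = 1⊕1⊕1⊕0⊕1⊕0⊕0 = 0
p2 = XOR of data positions {3,6,7,10,11,14,15} = 1⊕0⊕1⊕0⊕1⊕1⊕0 = 0
p4 = XOR of data positions {5,6,7,12,13,14,15} = 1⊕0⊕1⊕1⊕0⊕1⊕0 = 0
p8 = XOR of data positions {9,10,11,12,13,14,15} = 0⊕0⊕1⊕1⊕0⊕1⊕0 = 1
Parity bits p1,p2,p4,p8 = 0001

0001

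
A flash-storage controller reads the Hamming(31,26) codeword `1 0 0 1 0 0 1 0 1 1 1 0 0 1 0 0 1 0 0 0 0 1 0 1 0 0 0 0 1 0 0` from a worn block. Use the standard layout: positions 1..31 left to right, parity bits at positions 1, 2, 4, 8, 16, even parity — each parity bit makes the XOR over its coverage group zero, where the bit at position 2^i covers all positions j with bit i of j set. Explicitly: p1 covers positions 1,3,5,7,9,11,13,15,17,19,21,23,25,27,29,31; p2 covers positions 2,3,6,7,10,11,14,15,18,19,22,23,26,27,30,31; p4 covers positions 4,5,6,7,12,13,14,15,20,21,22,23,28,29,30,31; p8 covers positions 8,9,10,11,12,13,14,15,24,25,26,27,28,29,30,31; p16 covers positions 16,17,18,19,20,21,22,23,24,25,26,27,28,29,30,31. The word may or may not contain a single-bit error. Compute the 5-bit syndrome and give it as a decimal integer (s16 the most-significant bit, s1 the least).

s1: b1⊕b3⊕b5⊕b7⊕b9⊕b11⊕b13⊕b15⊕b17⊕b19⊕b21⊕b23⊕b25⊕b27⊕b29⊕b31 = 1⊕0⊕0⊕1⊕1⊕1⊕0⊕0⊕1⊕0⊕0⊕0⊕0⊕0⊕1⊕0 = 0
s2: b2⊕b3⊕b6⊕b7⊕b10⊕b11⊕b14⊕b15⊕b18⊕b19⊕b22⊕b23⊕b26⊕b27⊕b30⊕b31 = 0⊕0⊕0⊕1⊕1⊕1⊕1⊕0⊕0⊕0⊕1⊕0⊕0⊕0⊕0⊕0 = 1
s4: b4⊕b5⊕b6⊕b7⊕b12⊕b13⊕b14⊕b15⊕b20⊕b21⊕b22⊕b23⊕b28⊕b29⊕b30⊕b31 = 1⊕0⊕0⊕1⊕0⊕0⊕1⊕0⊕0⊕0⊕1⊕0⊕0⊕1⊕0⊕0 = 1
s8: b8⊕b9⊕b10⊕b11⊕b12⊕b13⊕b14⊕b15⊕b24⊕b25⊕b26⊕b27⊕b28⊕b29⊕b30⊕b31 = 0⊕1⊕1⊕1⊕0⊕0⊕1⊕0⊕1⊕0⊕0⊕0⊕0⊕1⊕0⊕0 = 0
s16: b16⊕b17⊕b18⊕b19⊕b20⊕b21⊕b22⊕b23⊕b24⊕b25⊕b26⊕b27⊕b28⊕b29⊕b30⊕b31 = 0⊕1⊕0⊕0⊕0⊕0⊕1⊕0⊕1⊕0⊕0⊕0⊕0⊕1⊕0⊕0 = 0
Syndrome (s16...s1) = 00110 → position 6.

6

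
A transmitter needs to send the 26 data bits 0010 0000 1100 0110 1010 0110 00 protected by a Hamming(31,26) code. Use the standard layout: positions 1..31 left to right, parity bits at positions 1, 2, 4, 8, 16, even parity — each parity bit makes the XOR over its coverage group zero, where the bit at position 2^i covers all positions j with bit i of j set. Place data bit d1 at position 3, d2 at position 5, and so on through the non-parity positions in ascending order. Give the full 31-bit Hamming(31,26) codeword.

1100010100001100001101010011000

Place data bits at non-power-of-two positions: b3=0, b5=0, b6=1, b7=0, b9=0, b10=0, b11=0, b12=0, b13=1, b14=1, b15=0, b17=0, b18=0, b19=1, b20=1, b21=0, b22=1, b23=0, b24=1, b25=0, b26=0, b27=1, b28=1, b29=0, b30=0, b31=0.
p1 = XOR of data positions {3,5,7,9,11,13,15,17,19,21,23,25,27,29,31} = 0⊕0⊕0⊕0⊕0⊕1⊕0⊕0⊕1⊕0⊕0⊕0⊕1⊕0⊕0 = 1
p2 = XOR of data positions {3,6,7,10,11,14,15,18,19,22,23,26,27,30,31} = 0⊕1⊕0⊕0⊕0⊕1⊕0⊕0⊕1⊕1⊕0⊕0⊕1⊕0⊕0 = 1
p4 = XOR of data positions {5,6,7,12,13,14,15,20,21,22,23,28,29,30,31} = 0⊕1⊕0⊕0⊕1⊕1⊕0⊕1⊕0⊕1⊕0⊕1⊕0⊕0⊕0 = 0
p8 = XOR of data positions {9,10,11,12,13,14,15,24,25,26,27,28,29,30,31} = 0⊕0⊕0⊕0⊕1⊕1⊕0⊕1⊕0⊕0⊕1⊕1⊕0⊕0⊕0 = 1
p16 = XOR of data positions {17,18,19,20,21,22,23,24,25,26,27,28,29,30,31} = 0⊕0⊕1⊕1⊕0⊕1⊕0⊕1⊕0⊕0⊕1⊕1⊕0⊕0⊕0 = 0
Codeword b1..b31 = 1100010100001100001101010011000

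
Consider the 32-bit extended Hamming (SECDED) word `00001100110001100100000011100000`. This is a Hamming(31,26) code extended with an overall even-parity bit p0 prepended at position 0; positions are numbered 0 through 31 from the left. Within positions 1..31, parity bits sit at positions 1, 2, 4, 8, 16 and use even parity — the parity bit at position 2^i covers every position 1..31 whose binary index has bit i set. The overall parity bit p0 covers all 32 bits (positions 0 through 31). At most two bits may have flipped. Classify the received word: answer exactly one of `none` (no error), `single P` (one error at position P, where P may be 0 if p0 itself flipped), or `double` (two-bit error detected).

double

s1: b1⊕b3⊕b5⊕b7⊕b9⊕b11⊕b13⊕b15⊕b17⊕b19⊕b21⊕b23⊕b25⊕b27⊕b29⊕b31 = 0⊕0⊕1⊕0⊕1⊕0⊕1⊕0⊕1⊕0⊕0⊕0⊕1⊕0⊕0⊕0 = 1
s2: b2⊕b3⊕b6⊕b7⊕b10⊕b11⊕b14⊕b15⊕b18⊕b19⊕b22⊕b23⊕b26⊕b27⊕b30⊕b31 = 0⊕0⊕0⊕0⊕0⊕0⊕1⊕0⊕0⊕0⊕0⊕0⊕1⊕0⊕0⊕0 = 0
s4: b4⊕b5⊕b6⊕b7⊕b12⊕b13⊕b14⊕b15⊕b20⊕b21⊕b22⊕b23⊕b28⊕b29⊕b30⊕b31 = 1⊕1⊕0⊕0⊕0⊕1⊕1⊕0⊕0⊕0⊕0⊕0⊕0⊕0⊕0⊕0 = 0
s8: b8⊕b9⊕b10⊕b11⊕b12⊕b13⊕b14⊕b15⊕b24⊕b25⊕b26⊕b27⊕b28⊕b29⊕b30⊕b31 = 1⊕1⊕0⊕0⊕0⊕1⊕1⊕0⊕1⊕1⊕1⊕0⊕0⊕0⊕0⊕0 = 1
s16: b16⊕b17⊕b18⊕b19⊕b20⊕b21⊕b22⊕b23⊕b24⊕b25⊕b26⊕b27⊕b28⊕b29⊕b30⊕b31 = 0⊕1⊕0⊕0⊕0⊕0⊕0⊕0⊕1⊕1⊕1⊕0⊕0⊕0⊕0⊕0 = 0
Syndrome (s16...s1) = 01001 → position 9.
Overall parity (XOR of all 32 bits, including p0): 0⊕0⊕0⊕0⊕1⊕1⊕0⊕0⊕1⊕1⊕0⊕0⊕0⊕1⊕1⊕0⊕0⊕1⊕0⊕0⊕0⊕0⊕0⊕0⊕1⊕1⊕1⊕0⊕0⊕0⊕0⊕0 = 0
Overall=0, syndrome position=9 → double-bit error detected (uncorrectable).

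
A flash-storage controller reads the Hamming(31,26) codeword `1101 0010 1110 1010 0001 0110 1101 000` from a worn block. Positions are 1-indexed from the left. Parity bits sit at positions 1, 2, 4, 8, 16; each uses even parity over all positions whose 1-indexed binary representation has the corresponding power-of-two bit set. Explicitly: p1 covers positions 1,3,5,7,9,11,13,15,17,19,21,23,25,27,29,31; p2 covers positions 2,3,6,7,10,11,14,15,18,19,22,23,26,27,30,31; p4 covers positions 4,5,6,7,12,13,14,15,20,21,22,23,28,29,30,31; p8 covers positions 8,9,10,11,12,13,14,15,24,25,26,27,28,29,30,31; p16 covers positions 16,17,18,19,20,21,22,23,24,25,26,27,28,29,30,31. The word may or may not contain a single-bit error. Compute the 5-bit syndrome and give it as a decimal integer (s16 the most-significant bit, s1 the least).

0

s1: b1⊕b3⊕b5⊕b7⊕b9⊕b11⊕b13⊕b15⊕b17⊕b19⊕b21⊕b23⊕b25⊕b27⊕b29⊕b31 = 1⊕0⊕0⊕1⊕1⊕1⊕1⊕1⊕0⊕0⊕0⊕1⊕1⊕0⊕0⊕0 = 0
s2: b2⊕b3⊕b6⊕b7⊕b10⊕b11⊕b14⊕b15⊕b18⊕b19⊕b22⊕b23⊕b26⊕b27⊕b30⊕b31 = 1⊕0⊕0⊕1⊕1⊕1⊕0⊕1⊕0⊕0⊕1⊕1⊕1⊕0⊕0⊕0 = 0
s4: b4⊕b5⊕b6⊕b7⊕b12⊕b13⊕b14⊕b15⊕b20⊕b21⊕b22⊕b23⊕b28⊕b29⊕b30⊕b31 = 1⊕0⊕0⊕1⊕0⊕1⊕0⊕1⊕1⊕0⊕1⊕1⊕1⊕0⊕0⊕0 = 0
s8: b8⊕b9⊕b10⊕b11⊕b12⊕b13⊕b14⊕b15⊕b24⊕b25⊕b26⊕b27⊕b28⊕b29⊕b30⊕b31 = 0⊕1⊕1⊕1⊕0⊕1⊕0⊕1⊕0⊕1⊕1⊕0⊕1⊕0⊕0⊕0 = 0
s16: b16⊕b17⊕b18⊕b19⊕b20⊕b21⊕b22⊕b23⊕b24⊕b25⊕b26⊕b27⊕b28⊕b29⊕b30⊕b31 = 0⊕0⊕0⊕0⊕1⊕0⊕1⊕1⊕0⊕1⊕1⊕0⊕1⊕0⊕0⊕0 = 0
Syndrome (s16...s1) = 00000 → position 0 (no error).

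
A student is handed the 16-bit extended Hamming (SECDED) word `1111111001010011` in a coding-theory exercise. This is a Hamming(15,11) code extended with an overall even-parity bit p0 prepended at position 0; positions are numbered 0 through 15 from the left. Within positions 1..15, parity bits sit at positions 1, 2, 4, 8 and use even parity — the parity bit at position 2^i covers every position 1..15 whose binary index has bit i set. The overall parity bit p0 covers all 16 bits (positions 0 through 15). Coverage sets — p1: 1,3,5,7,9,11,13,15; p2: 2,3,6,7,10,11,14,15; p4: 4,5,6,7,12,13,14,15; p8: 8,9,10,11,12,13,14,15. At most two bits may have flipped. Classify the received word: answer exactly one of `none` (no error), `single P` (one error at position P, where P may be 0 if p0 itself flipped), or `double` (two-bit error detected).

single 4

s1: b1⊕b3⊕b5⊕b7⊕b9⊕b11⊕b13⊕b15 = 1⊕1⊕1⊕0⊕1⊕1⊕0⊕1 = 0
s2: b2⊕b3⊕b6⊕b7⊕b10⊕b11⊕b14⊕b15 = 1⊕1⊕1⊕0⊕0⊕1⊕1⊕1 = 0
s4: b4⊕b5⊕b6⊕b7⊕b12⊕b13⊕b14⊕b15 = 1⊕1⊕1⊕0⊕0⊕0⊕1⊕1 = 1
s8: b8⊕b9⊕b10⊕b11⊕b12⊕b13⊕b14⊕b15 = 0⊕1⊕0⊕1⊕0⊕0⊕1⊕1 = 0
Syndrome (s8...s1) = 0100 → position 4.
Overall parity (XOR of all 16 bits, including p0): 1⊕1⊕1⊕1⊕1⊕1⊕1⊕0⊕0⊕1⊕0⊕1⊕0⊕0⊕1⊕1 = 1
Overall=1, syndrome position=4 → single-bit error at position 4.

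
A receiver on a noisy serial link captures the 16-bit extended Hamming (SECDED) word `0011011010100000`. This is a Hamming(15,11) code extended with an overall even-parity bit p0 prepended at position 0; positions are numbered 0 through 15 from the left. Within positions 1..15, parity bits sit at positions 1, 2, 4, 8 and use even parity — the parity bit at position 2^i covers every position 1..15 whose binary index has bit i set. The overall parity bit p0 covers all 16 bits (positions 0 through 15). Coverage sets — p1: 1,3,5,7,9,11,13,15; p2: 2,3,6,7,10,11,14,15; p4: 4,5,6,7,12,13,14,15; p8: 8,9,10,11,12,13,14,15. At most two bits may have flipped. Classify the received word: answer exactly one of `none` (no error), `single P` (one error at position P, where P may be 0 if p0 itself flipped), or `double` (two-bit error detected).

s1: b1⊕b3⊕b5⊕b7⊕b9⊕b11⊕b13⊕b15 = 0⊕1⊕1⊕0⊕0⊕0⊕0⊕0 = 0
s2: b2⊕b3⊕b6⊕b7⊕b10⊕b11⊕b14⊕b15 = 1⊕1⊕1⊕0⊕1⊕0⊕0⊕0 = 0
s4: b4⊕b5⊕b6⊕b7⊕b12⊕b13⊕b14⊕b15 = 0⊕1⊕1⊕0⊕0⊕0⊕0⊕0 = 0
s8: b8⊕b9⊕b10⊕b11⊕b12⊕b13⊕b14⊕b15 = 1⊕0⊕1⊕0⊕0⊕0⊕0⊕0 = 0
Syndrome (s8...s1) = 0000 → position 0 (no error).
Overall parity (XOR of all 16 bits, including p0): 0⊕0⊕1⊕1⊕0⊕1⊕1⊕0⊕1⊕0⊕1⊕0⊕0⊕0⊕0⊕0 = 0
Overall=0, syndrome position=0 → no error.

none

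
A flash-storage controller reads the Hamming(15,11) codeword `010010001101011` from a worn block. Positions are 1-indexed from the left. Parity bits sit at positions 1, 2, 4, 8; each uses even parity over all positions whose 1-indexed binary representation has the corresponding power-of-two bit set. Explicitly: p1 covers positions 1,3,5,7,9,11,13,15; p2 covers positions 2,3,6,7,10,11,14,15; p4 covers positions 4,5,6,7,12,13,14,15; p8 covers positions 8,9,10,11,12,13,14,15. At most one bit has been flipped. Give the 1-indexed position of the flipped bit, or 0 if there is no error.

9

s1: b1⊕b3⊕b5⊕b7⊕b9⊕b11⊕b13⊕b15 = 0⊕0⊕1⊕0⊕1⊕0⊕0⊕1 = 1
s2: b2⊕b3⊕b6⊕b7⊕b10⊕b11⊕b14⊕b15 = 1⊕0⊕0⊕0⊕1⊕0⊕1⊕1 = 0
s4: b4⊕b5⊕b6⊕b7⊕b12⊕b13⊕b14⊕b15 = 0⊕1⊕0⊕0⊕1⊕0⊕1⊕1 = 0
s8: b8⊕b9⊕b10⊕b11⊕b12⊕b13⊕b14⊕b15 = 0⊕1⊕1⊕0⊕1⊕0⊕1⊕1 = 1
Syndrome (s8...s1) = 1001 → position 9.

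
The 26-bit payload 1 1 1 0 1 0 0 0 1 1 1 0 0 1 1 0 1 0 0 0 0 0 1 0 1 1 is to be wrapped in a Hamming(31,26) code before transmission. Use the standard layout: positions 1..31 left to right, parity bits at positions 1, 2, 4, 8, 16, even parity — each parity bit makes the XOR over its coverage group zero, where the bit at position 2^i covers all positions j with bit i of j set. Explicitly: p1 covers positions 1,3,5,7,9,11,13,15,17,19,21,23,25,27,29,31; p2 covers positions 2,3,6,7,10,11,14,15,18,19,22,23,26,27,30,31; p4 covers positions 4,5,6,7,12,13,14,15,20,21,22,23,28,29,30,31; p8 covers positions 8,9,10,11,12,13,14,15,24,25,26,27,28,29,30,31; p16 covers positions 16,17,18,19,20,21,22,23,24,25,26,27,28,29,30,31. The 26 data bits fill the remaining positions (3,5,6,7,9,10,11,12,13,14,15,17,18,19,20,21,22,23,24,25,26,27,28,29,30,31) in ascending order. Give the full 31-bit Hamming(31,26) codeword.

1010110110001110001101000001011

Place data bits at non-power-of-two positions: b3=1, b5=1, b6=1, b7=0, b9=1, b10=0, b11=0, b12=0, b13=1, b14=1, b15=1, b17=0, b18=0, b19=1, b20=1, b21=0, b22=1, b23=0, b24=0, b25=0, b26=0, b27=0, b28=1, b29=0, b30=1, b31=1.
p1 = XOR of data positions {3,5,7,9,11,13,15,17,19,21,23,25,27,29,31} = 1⊕1⊕0⊕1⊕0⊕1⊕1⊕0⊕1⊕0⊕0⊕0⊕0⊕0⊕1 = 1
p2 = XOR of data positions {3,6,7,10,11,14,15,18,19,22,23,26,27,30,31} = 1⊕1⊕0⊕0⊕0⊕1⊕1⊕0⊕1⊕1⊕0⊕0⊕0⊕1⊕1 = 0
p4 = XOR of data positions {5,6,7,12,13,14,15,20,21,22,23,28,29,30,31} = 1⊕1⊕0⊕0⊕1⊕1⊕1⊕1⊕0⊕1⊕0⊕1⊕0⊕1⊕1 = 0
p8 = XOR of data positions {9,10,11,12,13,14,15,24,25,26,27,28,29,30,31} = 1⊕0⊕0⊕0⊕1⊕1⊕1⊕0⊕0⊕0⊕0⊕1⊕0⊕1⊕1 = 1
p16 = XOR of data positions {17,18,19,20,21,22,23,24,25,26,27,28,29,30,31} = 0⊕0⊕1⊕1⊕0⊕1⊕0⊕0⊕0⊕0⊕0⊕1⊕0⊕1⊕1 = 0
Codeword b1..b31 = 1010110110001110001101000001011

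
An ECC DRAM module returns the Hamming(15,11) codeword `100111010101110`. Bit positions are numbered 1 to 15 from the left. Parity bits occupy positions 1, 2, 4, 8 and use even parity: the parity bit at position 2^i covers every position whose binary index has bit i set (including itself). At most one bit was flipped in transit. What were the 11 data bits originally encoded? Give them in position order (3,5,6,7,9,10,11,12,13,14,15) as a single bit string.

01100111110

s1: b1⊕b3⊕b5⊕b7⊕b9⊕b11⊕b13⊕b15 = 1⊕0⊕1⊕0⊕0⊕0⊕1⊕0 = 1
s2: b2⊕b3⊕b6⊕b7⊕b10⊕b11⊕b14⊕b15 = 0⊕0⊕1⊕0⊕1⊕0⊕1⊕0 = 1
s4: b4⊕b5⊕b6⊕b7⊕b12⊕b13⊕b14⊕b15 = 1⊕1⊕1⊕0⊕1⊕1⊕1⊕0 = 0
s8: b8⊕b9⊕b10⊕b11⊕b12⊕b13⊕b14⊕b15 = 1⊕0⊕1⊕0⊕1⊕1⊕1⊕0 = 1
Syndrome (s8...s1) = 1011 → position 11.
Flip bit 11: corrected codeword = 100111010111110
Data bits at positions 3,5,6,7,9,10,11,12,13,14,15: 01100111110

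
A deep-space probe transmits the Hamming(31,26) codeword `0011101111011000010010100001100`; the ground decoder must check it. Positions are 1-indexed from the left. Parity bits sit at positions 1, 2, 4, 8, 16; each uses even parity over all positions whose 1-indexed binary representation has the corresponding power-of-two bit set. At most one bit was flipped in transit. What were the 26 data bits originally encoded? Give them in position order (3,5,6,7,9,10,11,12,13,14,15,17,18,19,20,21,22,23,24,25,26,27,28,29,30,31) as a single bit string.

s1: b1⊕b3⊕b5⊕b7⊕b9⊕b11⊕b13⊕b15⊕b17⊕b19⊕b21⊕b23⊕b25⊕b27⊕b29⊕b31 = 0⊕1⊕1⊕1⊕1⊕0⊕1⊕0⊕0⊕0⊕1⊕1⊕0⊕0⊕1⊕0 = 0
s2: b2⊕b3⊕b6⊕b7⊕b10⊕b11⊕b14⊕b15⊕b18⊕b19⊕b22⊕b23⊕b26⊕b27⊕b30⊕b31 = 0⊕1⊕0⊕1⊕1⊕0⊕0⊕0⊕1⊕0⊕0⊕1⊕0⊕0⊕0⊕0 = 1
s4: b4⊕b5⊕b6⊕b7⊕b12⊕b13⊕b14⊕b15⊕b20⊕b21⊕b22⊕b23⊕b28⊕b29⊕b30⊕b31 = 1⊕1⊕0⊕1⊕1⊕1⊕0⊕0⊕0⊕1⊕0⊕1⊕1⊕1⊕0⊕0 = 1
s8: b8⊕b9⊕b10⊕b11⊕b12⊕b13⊕b14⊕b15⊕b24⊕b25⊕b26⊕b27⊕b28⊕b29⊕b30⊕b31 = 1⊕1⊕1⊕0⊕1⊕1⊕0⊕0⊕0⊕0⊕0⊕0⊕1⊕1⊕0⊕0 = 1
s16: b16⊕b17⊕b18⊕b19⊕b20⊕b21⊕b22⊕b23⊕b24⊕b25⊕b26⊕b27⊕b28⊕b29⊕b30⊕b31 = 0⊕0⊕1⊕0⊕0⊕1⊕0⊕1⊕0⊕0⊕0⊕0⊕1⊕1⊕0⊕0 = 1
Syndrome (s16...s1) = 11110 → position 30.
Flip bit 30: corrected codeword = 0011101111011000010010100001110
Data bits at positions 3,5,6,7,9,10,11,12,13,14,15,17,18,19,20,21,22,23,24,25,26,27,28,29,30,31: 11011101100010010100001110

11011101100010010100001110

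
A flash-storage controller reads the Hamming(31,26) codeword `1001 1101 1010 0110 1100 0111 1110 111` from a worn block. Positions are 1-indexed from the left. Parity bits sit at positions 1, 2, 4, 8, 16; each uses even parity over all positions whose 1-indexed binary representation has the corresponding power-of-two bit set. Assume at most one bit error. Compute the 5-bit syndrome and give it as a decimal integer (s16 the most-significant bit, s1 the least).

19

s1: b1⊕b3⊕b5⊕b7⊕b9⊕b11⊕b13⊕b15⊕b17⊕b19⊕b21⊕b23⊕b25⊕b27⊕b29⊕b31 = 1⊕0⊕1⊕0⊕1⊕1⊕0⊕1⊕1⊕0⊕0⊕1⊕1⊕1⊕1⊕1 = 1
s2: b2⊕b3⊕b6⊕b7⊕b10⊕b11⊕b14⊕b15⊕b18⊕b19⊕b22⊕b23⊕b26⊕b27⊕b30⊕b31 = 0⊕0⊕1⊕0⊕0⊕1⊕1⊕1⊕1⊕0⊕1⊕1⊕1⊕1⊕1⊕1 = 1
s4: b4⊕b5⊕b6⊕b7⊕b12⊕b13⊕b14⊕b15⊕b20⊕b21⊕b22⊕b23⊕b28⊕b29⊕b30⊕b31 = 1⊕1⊕1⊕0⊕0⊕0⊕1⊕1⊕0⊕0⊕1⊕1⊕0⊕1⊕1⊕1 = 0
s8: b8⊕b9⊕b10⊕b11⊕b12⊕b13⊕b14⊕b15⊕b24⊕b25⊕b26⊕b27⊕b28⊕b29⊕b30⊕b31 = 1⊕1⊕0⊕1⊕0⊕0⊕1⊕1⊕1⊕1⊕1⊕1⊕0⊕1⊕1⊕1 = 0
s16: b16⊕b17⊕b18⊕b19⊕b20⊕b21⊕b22⊕b23⊕b24⊕b25⊕b26⊕b27⊕b28⊕b29⊕b30⊕b31 = 0⊕1⊕1⊕0⊕0⊕0⊕1⊕1⊕1⊕1⊕1⊕1⊕0⊕1⊕1⊕1 = 1
Syndrome (s16...s1) = 10011 → position 19.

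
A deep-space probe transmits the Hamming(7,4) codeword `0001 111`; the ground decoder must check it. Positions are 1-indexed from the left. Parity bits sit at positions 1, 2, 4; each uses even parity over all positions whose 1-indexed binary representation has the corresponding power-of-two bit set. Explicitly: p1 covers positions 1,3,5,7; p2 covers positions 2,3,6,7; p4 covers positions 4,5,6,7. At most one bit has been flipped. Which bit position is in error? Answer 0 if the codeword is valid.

s1: b1⊕b3⊕b5⊕b7 = 0⊕0⊕1⊕1 = 0
s2: b2⊕b3⊕b6⊕b7 = 0⊕0⊕1⊕1 = 0
s4: b4⊕b5⊕b6⊕b7 = 1⊕1⊕1⊕1 = 0
Syndrome (s4...s1) = 000 → position 0 (no error).

0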